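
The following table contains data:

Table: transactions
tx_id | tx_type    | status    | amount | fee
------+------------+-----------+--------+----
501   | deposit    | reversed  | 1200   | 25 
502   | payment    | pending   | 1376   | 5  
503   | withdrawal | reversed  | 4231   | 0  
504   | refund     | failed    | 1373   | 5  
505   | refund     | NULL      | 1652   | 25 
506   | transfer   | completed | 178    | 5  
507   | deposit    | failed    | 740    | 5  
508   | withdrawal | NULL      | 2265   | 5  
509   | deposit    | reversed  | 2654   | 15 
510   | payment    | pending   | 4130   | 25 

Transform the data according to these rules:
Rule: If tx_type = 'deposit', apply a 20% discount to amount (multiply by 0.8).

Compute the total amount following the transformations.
18880.2

Step 1: Records with tx_type = 'deposit' have total amount = 4594
Step 2: Apply multiplier: 4594 × 0.8 = 3675.2
Step 3: Other records total: 15205
Step 4: Final sum = 3675.2 + 15205 = 18880.2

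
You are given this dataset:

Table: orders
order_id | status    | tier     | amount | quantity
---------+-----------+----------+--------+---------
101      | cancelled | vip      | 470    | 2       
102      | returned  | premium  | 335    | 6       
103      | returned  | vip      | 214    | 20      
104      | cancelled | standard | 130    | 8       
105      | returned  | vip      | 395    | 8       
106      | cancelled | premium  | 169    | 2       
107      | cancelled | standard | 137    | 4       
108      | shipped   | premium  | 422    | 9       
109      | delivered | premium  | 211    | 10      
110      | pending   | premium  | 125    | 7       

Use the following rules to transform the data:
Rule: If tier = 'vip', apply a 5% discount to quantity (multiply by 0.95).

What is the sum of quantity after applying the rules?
74.5

Step 1: Records with tier = 'vip' have total quantity = 30
Step 2: Apply multiplier: 30 × 0.95 = 28.5
Step 3: Other records total: 46
Step 4: Final sum = 28.5 + 46 = 74.5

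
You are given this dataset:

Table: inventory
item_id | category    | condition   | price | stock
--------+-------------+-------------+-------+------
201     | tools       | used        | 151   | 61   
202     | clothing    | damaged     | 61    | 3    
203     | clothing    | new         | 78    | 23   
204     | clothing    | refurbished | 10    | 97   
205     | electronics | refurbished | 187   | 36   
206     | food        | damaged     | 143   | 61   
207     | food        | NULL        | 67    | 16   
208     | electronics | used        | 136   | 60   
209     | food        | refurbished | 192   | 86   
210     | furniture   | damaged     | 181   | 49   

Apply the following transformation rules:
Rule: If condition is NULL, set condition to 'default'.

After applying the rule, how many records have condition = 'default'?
1

Step 1: Count records where condition IS NULL
Step 2: Found 1 records with NULL condition
Step 3: These records will have condition set to 'default'
Step 4: Records already having condition = 'default': 0
Step 5: Answer: 1 + 0 = 1 records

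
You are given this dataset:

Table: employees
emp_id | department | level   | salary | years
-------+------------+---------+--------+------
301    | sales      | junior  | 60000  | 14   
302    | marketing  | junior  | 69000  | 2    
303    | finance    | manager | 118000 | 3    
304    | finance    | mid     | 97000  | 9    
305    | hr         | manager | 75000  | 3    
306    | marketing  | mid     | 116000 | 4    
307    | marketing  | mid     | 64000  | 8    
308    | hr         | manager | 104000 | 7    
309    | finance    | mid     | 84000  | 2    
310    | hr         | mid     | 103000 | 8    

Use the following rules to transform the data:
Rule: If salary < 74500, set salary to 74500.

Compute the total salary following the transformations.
920500

Step 1: 3 records have salary < 74500
Step 2: These records originally summed to 193000
Step 3: After setting to minimum: 3 × 74500 = 223500
Step 4: Unaffected records sum: 697000
Step 5: Final sum = 223500 + 697000 = 920500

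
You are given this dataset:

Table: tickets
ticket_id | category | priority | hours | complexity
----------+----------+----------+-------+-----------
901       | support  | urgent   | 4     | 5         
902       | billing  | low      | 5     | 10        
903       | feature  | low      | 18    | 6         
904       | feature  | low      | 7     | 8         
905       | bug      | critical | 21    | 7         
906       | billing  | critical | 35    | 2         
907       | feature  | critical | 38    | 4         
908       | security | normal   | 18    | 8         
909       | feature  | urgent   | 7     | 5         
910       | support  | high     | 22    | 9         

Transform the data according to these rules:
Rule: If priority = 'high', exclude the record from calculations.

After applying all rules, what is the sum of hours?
153

Step 1: Identify records where priority = 'high'
Step 2: The excluded records sum to 22
Step 3: Original total hours = 175
Step 4: Remaining total = 175 - 22 = 153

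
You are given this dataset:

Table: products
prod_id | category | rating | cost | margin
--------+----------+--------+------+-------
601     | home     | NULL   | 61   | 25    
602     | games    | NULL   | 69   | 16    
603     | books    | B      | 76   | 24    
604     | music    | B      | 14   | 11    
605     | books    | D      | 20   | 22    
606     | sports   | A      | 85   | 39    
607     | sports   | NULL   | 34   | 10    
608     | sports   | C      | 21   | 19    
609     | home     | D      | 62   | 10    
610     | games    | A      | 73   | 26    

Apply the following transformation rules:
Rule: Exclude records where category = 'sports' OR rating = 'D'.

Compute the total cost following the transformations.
293

Step 1: Find records where category = 'sports' OR rating = 'D'
Step 2: 5 records match, summing to 222
Step 3: Original sum: 515
Step 4: Remaining sum = 515 - 222 = 293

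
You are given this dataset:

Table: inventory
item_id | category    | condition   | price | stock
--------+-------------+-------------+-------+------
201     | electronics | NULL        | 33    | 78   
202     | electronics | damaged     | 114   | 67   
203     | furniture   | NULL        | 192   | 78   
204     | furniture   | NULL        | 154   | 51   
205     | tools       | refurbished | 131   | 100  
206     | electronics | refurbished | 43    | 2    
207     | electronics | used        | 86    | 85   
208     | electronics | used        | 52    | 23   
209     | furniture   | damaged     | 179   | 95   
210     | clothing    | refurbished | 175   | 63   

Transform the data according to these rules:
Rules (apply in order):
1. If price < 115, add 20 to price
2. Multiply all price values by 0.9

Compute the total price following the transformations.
1133.1

Step 1: Apply Rule 1 - Add 20 to records with price < 115
  - 5 records affected: 328 + (5 × 20) = 428
  - Unaffected records: 831
  - Sum after Rule 1: 1259
Step 2: Apply Rule 2 - Multiply all by 0.9
  - 1259 × 0.9 = 1133.1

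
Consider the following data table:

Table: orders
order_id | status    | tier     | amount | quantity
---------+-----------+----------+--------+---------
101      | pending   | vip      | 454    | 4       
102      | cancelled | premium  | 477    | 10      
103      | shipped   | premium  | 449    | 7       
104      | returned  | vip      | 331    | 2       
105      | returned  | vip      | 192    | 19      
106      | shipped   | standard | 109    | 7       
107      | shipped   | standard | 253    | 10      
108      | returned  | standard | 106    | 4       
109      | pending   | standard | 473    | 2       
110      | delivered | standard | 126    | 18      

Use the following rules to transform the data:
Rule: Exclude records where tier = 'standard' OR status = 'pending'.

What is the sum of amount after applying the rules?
1449

Step 1: Find records where tier = 'standard' OR status = 'pending'
Step 2: 6 records match, summing to 1521
Step 3: Original sum: 2970
Step 4: Remaining sum = 2970 - 1521 = 1449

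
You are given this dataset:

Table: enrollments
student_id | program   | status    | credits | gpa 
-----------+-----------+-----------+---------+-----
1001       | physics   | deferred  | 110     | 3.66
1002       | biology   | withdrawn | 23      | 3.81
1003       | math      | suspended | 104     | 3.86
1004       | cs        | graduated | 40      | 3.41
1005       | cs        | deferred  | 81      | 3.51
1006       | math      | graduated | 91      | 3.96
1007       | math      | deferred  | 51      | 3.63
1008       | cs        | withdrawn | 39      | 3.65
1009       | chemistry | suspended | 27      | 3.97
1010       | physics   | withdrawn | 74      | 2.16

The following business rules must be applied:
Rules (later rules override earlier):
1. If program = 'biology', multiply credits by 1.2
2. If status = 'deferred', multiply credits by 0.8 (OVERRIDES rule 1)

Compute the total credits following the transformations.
596.2

Step 1: Rule 2 takes priority for records with status = 'deferred'
  - 3 records: 242 × 0.8 = 193.6
Step 2: Rule 1 applies to remaining records with program = 'biology'
  - 1 records: 23 × 1.2 = 27.6
Step 3: Other records unchanged: 375
Step 4: Final sum = 193.6 + 27.6 + 375 = 596.2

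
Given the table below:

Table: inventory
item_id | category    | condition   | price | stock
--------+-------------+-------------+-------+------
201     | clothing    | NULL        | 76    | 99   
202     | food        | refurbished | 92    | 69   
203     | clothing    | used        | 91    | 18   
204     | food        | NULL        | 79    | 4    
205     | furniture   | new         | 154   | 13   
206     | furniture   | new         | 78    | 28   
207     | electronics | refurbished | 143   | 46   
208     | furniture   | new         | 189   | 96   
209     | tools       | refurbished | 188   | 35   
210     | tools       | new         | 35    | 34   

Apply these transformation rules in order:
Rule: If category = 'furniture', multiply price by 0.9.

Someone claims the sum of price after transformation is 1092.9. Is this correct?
No, the correct result is 1082.9.

Step 1: Calculate the correct sum after transformation
Step 2: Apply multiplier 0.9 to records where category = 'furniture'
Step 3: Correct result = 1082.9
Step 4: Claimed result = 1092.9
Step 5: 1082.9 ≠ 1092.9
Conclusion: The claimed result is incorrect. The correct answer is 1082.9.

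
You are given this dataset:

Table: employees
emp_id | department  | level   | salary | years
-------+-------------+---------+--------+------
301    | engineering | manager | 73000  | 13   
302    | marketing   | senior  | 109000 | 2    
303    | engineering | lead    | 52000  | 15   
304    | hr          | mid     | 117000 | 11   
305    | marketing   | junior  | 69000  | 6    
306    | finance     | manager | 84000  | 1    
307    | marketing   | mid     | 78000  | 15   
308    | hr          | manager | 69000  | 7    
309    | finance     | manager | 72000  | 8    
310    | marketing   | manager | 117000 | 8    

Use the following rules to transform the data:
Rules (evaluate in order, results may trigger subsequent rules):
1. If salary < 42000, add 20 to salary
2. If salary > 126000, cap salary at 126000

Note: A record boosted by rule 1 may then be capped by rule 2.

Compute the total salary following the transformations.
840000

Step 1: Apply rule 1 to records with salary < 42000
  - 0 records get bonus of 20
  - Of these, 0 records then exceed 126000 and get capped
Step 2: Apply rule 2 to records with salary > 126000
  - 0 records (original) are capped
Step 3: Calculate final sum = 840000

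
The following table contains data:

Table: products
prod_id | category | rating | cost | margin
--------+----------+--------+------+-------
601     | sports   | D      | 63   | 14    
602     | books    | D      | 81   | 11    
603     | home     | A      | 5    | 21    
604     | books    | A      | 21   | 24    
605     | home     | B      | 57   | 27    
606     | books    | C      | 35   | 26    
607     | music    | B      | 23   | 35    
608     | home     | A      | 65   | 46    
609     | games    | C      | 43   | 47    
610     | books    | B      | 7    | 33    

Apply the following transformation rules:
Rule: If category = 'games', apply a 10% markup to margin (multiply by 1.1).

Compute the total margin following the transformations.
288.7

Step 1: Records with category = 'games' have total margin = 47
Step 2: Apply multiplier: 47 × 1.1 = 51.7
Step 3: Other records total: 237
Step 4: Final sum = 51.7 + 237 = 288.7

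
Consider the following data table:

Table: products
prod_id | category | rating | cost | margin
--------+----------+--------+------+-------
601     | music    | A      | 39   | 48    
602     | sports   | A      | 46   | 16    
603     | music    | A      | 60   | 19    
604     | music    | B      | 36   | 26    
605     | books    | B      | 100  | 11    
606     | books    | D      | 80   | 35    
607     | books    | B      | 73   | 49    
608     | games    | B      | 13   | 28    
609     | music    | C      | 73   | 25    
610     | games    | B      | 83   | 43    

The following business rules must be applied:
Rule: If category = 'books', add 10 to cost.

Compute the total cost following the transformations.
633

Step 1: Count records where category = 'books': 3
Step 2: Total bonus added: 3 × 10 = 30
Step 3: Original sum of cost: 603
Step 4: Final sum = 603 + 30 = 633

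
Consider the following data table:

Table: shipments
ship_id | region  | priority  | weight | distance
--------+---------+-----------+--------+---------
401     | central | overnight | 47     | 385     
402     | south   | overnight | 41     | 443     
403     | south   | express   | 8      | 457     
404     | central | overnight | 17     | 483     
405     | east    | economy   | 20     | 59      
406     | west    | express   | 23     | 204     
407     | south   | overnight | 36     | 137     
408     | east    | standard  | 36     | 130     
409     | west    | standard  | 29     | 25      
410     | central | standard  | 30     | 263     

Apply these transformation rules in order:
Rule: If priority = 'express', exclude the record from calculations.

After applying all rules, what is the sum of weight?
256

Step 1: Identify records where priority = 'express'
Step 2: The excluded records sum to 31
Step 3: Original total weight = 287
Step 4: Remaining total = 287 - 31 = 256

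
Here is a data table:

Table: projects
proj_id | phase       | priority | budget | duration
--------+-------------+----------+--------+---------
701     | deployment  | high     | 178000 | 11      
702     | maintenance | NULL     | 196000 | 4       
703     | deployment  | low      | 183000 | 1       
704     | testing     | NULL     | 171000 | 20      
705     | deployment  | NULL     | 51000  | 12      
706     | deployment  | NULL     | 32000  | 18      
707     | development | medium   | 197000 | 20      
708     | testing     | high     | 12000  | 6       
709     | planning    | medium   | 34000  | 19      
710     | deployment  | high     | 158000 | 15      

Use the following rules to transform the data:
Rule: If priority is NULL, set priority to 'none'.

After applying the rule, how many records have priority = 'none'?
4

Step 1: Count records where priority IS NULL
Step 2: Found 4 records with NULL priority
Step 3: These records will have priority set to 'none'
Step 4: Records already having priority = 'none': 0
Step 5: Answer: 4 + 0 = 4 records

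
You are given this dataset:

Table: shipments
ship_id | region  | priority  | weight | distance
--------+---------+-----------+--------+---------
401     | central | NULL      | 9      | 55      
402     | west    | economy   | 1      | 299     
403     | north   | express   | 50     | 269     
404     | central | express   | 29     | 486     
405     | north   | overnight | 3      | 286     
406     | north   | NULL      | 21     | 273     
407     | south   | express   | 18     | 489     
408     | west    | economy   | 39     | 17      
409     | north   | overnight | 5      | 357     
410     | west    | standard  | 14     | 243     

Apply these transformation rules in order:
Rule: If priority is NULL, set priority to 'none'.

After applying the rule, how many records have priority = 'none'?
2

Step 1: Count records where priority IS NULL
Step 2: Found 2 records with NULL priority
Step 3: These records will have priority set to 'none'
Step 4: Records already having priority = 'none': 0
Step 5: Answer: 2 + 0 = 2 records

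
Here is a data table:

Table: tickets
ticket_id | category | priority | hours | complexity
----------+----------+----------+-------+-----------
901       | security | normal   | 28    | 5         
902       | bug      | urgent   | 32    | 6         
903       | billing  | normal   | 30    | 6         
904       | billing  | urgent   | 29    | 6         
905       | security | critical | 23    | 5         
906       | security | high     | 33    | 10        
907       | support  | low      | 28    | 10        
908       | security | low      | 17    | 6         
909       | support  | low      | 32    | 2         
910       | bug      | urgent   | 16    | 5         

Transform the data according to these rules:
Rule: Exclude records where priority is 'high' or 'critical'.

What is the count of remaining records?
8

Step 1: Count records to exclude
  - 1 (high) + 1 (critical) = 2 records
Step 2: Total records: 10
Step 3: Remaining = 10 - 2 = 8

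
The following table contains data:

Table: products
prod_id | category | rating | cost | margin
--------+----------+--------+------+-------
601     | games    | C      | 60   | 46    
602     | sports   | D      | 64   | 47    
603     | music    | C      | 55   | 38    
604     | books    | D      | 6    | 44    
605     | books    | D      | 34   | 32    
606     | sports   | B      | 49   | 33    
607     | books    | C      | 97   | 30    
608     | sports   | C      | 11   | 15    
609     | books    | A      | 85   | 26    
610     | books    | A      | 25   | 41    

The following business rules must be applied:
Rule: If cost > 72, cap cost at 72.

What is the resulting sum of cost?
448

Step 1: 2 records have cost > 72
Step 2: These records originally summed to 182
Step 3: After capping: 2 × 72 = 144
Step 4: Unaffected records sum: 304
Step 5: Final sum = 144 + 304 = 448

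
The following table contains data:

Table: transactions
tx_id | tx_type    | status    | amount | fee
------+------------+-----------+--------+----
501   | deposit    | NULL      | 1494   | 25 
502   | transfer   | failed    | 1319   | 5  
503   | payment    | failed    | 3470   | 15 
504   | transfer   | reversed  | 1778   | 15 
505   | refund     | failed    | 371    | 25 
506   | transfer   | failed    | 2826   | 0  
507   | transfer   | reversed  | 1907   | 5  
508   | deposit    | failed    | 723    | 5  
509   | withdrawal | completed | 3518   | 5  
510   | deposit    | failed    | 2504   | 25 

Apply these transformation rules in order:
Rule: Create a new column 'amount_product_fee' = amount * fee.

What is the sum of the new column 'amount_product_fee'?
225280

Step 1: For each record, compute amount * fee
Example calculations:
  1494 * 25 = 37350
  1319 * 5 = 6595
  3470 * 15 = 52050
  ...
Step 2: Sum all derived values
Step 3: Total = 225280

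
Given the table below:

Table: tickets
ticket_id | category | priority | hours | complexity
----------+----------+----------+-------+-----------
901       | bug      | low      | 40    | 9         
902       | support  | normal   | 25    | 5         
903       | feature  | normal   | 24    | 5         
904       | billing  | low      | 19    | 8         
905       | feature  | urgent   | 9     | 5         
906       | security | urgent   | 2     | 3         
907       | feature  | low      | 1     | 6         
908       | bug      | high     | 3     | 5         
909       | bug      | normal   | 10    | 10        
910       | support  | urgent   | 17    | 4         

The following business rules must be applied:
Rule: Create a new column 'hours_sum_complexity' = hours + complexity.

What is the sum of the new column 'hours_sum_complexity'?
210

Step 1: For each record, compute hours + complexity
Example calculations:
  40 + 9 = 49
  25 + 5 = 30
  24 + 5 = 29
  ...
Step 2: Sum all derived values
Step 3: Total = 210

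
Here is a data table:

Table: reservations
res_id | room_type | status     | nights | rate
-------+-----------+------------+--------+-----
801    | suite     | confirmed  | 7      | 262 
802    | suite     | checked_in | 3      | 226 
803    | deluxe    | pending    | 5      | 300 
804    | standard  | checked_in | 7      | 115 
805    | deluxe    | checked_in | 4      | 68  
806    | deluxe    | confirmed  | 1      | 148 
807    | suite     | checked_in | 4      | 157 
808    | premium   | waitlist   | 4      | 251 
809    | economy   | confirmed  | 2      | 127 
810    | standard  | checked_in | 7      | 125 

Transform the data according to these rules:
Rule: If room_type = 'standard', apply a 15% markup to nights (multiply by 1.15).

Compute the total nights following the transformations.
46.1

Step 1: Records with room_type = 'standard' have total nights = 14
Step 2: Apply multiplier: 14 × 1.15 = 16.1
Step 3: Other records total: 30
Step 4: Final sum = 16.1 + 30 = 46.1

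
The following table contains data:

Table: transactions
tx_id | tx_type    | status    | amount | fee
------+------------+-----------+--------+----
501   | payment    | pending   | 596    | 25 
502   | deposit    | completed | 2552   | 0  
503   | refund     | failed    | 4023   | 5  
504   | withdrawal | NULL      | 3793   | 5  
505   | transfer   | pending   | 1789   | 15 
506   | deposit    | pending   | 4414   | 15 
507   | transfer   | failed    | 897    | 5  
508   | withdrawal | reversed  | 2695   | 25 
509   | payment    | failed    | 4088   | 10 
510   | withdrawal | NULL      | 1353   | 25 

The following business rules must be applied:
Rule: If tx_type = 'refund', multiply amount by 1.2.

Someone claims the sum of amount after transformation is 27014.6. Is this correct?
No, the correct result is 27004.6.

Step 1: Calculate the correct sum after transformation
Step 2: Apply multiplier 1.2 to records where tx_type = 'refund'
Step 3: Correct result = 27004.6
Step 4: Claimed result = 27014.6
Step 5: 27004.6 ≠ 27014.6
Conclusion: The claimed result is incorrect. The correct answer is 27004.6.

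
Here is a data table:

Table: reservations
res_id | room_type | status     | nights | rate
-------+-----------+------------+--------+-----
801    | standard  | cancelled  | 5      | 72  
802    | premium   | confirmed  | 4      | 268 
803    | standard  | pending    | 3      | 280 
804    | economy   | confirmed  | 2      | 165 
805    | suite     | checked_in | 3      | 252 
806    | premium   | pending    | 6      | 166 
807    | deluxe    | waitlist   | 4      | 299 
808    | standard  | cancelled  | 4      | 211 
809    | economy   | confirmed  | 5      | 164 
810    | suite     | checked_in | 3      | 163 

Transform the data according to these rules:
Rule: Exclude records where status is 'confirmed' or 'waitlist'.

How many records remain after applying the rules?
6

Step 1: Count records to exclude
  - 3 (confirmed) + 1 (waitlist) = 4 records
Step 2: Total records: 10
Step 3: Remaining = 10 - 4 = 6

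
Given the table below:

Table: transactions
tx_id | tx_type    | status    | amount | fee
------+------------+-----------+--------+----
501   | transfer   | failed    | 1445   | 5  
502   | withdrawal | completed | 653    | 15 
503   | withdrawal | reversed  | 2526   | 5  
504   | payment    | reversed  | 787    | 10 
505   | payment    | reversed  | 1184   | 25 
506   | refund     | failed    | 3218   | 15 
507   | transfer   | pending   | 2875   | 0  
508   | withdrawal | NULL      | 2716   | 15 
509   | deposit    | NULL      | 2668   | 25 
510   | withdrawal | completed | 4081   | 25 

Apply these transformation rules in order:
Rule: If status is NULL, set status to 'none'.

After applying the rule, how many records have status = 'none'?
2

Step 1: Count records where status IS NULL
Step 2: Found 2 records with NULL status
Step 3: These records will have status set to 'none'
Step 4: Records already having status = 'none': 0
Step 5: Answer: 2 + 0 = 2 records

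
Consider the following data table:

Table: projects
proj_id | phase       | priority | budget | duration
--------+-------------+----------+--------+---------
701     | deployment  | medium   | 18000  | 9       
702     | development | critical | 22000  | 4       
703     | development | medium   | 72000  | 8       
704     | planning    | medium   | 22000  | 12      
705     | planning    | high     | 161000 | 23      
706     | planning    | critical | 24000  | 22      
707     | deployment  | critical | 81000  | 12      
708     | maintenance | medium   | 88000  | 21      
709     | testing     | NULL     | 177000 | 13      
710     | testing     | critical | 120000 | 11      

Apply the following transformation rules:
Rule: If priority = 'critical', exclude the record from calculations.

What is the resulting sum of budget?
538000

Step 1: Identify records where priority = 'critical'
Step 2: The excluded records sum to 247000
Step 3: Original total budget = 785000
Step 4: Remaining total = 785000 - 247000 = 538000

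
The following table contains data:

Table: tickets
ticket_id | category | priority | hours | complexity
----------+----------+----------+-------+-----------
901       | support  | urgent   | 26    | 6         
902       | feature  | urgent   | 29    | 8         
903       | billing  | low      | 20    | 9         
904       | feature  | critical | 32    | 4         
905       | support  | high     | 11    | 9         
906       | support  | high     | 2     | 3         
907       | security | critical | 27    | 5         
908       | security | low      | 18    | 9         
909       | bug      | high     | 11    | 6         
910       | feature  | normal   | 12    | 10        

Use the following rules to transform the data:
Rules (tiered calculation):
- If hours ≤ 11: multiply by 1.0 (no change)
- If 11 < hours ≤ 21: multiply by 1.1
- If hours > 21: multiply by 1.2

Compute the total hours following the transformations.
215.8

Step 1: Tier 1 (hours ≤ 11): 3 records, sum = 24 × 1.0 = 24.0
Step 2: Tier 2 (11 < hours ≤ 21): 3 records, sum = 50 × 1.1 = 55.0
Step 3: Tier 3 (hours > 21): 4 records, sum = 114 × 1.2 = 136.8
Step 4: Final sum = 24.0 + 55.0 + 136.8 = 215.8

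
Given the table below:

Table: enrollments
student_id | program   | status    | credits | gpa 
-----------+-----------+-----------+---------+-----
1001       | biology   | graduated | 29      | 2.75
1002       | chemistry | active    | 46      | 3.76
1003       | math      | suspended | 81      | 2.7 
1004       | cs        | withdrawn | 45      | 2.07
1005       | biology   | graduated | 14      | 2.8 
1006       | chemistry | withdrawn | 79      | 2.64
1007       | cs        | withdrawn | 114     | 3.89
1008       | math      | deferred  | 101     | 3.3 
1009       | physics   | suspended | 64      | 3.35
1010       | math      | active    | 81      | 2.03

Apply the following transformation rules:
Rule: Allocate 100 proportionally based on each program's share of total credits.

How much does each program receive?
biology: 6.57, chemistry: 19.11, cs: 24.31, math: 40.21, physics: 9.79

Step 1: Calculate total credits = 654
Step 2: Calculate each program's proportion:
  biology: 43/654 = 6.57% → 6.57
  chemistry: 125/654 = 19.11% → 19.11
  cs: 159/654 = 24.31% → 24.31
  math: 263/654 = 40.21% → 40.21
  physics: 64/654 = 9.79% → 9.79
Step 3: Verify: sum of allocations ≈ 100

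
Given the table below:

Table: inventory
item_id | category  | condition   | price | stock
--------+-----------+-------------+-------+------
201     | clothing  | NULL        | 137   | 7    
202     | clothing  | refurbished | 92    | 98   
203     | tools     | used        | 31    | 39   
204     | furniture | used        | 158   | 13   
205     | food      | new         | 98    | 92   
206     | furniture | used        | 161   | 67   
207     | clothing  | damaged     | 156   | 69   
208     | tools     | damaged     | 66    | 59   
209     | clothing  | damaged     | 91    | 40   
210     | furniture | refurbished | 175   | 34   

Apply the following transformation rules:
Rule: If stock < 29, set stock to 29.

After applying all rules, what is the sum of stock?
556

Step 1: 2 records have stock < 29
Step 2: These records originally summed to 20
Step 3: After setting to minimum: 2 × 29 = 58
Step 4: Unaffected records sum: 498
Step 5: Final sum = 58 + 498 = 556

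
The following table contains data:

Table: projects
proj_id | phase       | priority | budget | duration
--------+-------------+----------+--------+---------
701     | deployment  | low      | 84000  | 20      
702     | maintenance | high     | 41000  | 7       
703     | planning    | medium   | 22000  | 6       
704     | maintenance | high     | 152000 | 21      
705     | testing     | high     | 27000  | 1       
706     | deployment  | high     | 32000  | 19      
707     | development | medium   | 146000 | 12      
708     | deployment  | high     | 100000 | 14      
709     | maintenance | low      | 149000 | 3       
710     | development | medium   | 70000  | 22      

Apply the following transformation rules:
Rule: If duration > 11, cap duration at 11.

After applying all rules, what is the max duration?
11

Step 1: Original maximum duration = 22
Step 2: Apply cap at 11
Step 3: 6 records had duration > 11 and were capped
Step 4: Maximum after transformation = 11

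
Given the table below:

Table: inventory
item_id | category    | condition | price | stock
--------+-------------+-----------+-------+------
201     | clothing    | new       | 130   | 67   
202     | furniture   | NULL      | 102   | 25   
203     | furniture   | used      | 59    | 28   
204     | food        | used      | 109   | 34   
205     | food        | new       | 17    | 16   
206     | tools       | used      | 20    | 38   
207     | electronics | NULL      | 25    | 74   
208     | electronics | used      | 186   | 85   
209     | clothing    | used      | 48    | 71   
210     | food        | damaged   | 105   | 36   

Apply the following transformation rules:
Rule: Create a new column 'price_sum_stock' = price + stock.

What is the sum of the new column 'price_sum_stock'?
1275

Step 1: For each record, compute price + stock
Example calculations:
  130 + 67 = 197
  102 + 25 = 127
  59 + 28 = 87
  ...
Step 2: Sum all derived values
Step 3: Total = 1275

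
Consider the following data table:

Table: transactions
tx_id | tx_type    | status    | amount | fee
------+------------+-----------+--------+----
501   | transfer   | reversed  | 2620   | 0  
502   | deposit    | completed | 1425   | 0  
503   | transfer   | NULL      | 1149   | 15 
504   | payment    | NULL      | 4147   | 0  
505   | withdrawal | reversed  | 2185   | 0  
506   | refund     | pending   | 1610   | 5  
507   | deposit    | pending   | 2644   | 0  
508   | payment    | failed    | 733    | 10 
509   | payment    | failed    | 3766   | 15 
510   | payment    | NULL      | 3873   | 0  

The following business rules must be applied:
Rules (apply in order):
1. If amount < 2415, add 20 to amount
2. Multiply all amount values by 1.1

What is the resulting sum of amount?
26677.2

Step 1: Apply Rule 1 - Add 20 to records with amount < 2415
  - 5 records affected: 7102 + (5 × 20) = 7202
  - Unaffected records: 17050
  - Sum after Rule 1: 24252
Step 2: Apply Rule 2 - Multiply all by 1.1
  - 24252 × 1.1 = 26677.2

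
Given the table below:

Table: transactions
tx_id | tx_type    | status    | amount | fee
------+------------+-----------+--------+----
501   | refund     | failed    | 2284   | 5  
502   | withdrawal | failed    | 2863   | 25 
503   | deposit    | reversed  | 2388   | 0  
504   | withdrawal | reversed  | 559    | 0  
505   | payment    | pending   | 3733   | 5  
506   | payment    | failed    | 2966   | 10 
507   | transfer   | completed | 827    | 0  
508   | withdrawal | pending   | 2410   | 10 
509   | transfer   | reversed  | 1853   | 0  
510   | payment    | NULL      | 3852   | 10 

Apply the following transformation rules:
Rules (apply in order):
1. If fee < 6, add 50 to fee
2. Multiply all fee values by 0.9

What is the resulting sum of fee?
328.5

Step 1: Apply Rule 1 - Add 50 to records with fee < 6
  - 6 records affected: 10 + (6 × 50) = 310
  - Unaffected records: 55
  - Sum after Rule 1: 365
Step 2: Apply Rule 2 - Multiply all by 0.9
  - 365 × 0.9 = 328.5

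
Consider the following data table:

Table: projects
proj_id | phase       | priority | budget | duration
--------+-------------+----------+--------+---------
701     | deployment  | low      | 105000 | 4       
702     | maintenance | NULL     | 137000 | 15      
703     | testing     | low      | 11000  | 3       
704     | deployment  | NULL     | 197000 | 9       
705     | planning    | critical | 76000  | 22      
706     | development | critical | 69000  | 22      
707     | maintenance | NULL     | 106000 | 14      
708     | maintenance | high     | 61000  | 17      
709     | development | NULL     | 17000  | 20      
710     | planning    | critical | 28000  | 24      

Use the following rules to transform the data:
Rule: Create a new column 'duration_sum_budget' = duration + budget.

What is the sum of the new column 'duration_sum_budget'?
807150

Step 1: For each record, compute duration + budget
Example calculations:
  4 + 105000 = 105004
  15 + 137000 = 137015
  3 + 11000 = 11003
  ...
Step 2: Sum all derived values
Step 3: Total = 807150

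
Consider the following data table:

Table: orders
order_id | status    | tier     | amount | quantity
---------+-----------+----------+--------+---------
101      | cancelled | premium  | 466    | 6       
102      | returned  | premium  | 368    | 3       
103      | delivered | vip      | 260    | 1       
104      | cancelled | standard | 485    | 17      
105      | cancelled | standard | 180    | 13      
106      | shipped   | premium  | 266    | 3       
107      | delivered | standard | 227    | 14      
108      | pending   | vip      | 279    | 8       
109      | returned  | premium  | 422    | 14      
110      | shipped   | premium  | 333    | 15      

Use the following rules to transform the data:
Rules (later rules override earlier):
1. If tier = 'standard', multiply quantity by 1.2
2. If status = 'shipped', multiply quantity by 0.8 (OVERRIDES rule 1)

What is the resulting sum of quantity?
99.2

Step 1: Rule 2 takes priority for records with status = 'shipped'
  - 2 records: 18 × 0.8 = 14.4
Step 2: Rule 1 applies to remaining records with tier = 'standard'
  - 3 records: 44 × 1.2 = 52.8
Step 3: Other records unchanged: 32
Step 4: Final sum = 14.4 + 52.8 + 32 = 99.2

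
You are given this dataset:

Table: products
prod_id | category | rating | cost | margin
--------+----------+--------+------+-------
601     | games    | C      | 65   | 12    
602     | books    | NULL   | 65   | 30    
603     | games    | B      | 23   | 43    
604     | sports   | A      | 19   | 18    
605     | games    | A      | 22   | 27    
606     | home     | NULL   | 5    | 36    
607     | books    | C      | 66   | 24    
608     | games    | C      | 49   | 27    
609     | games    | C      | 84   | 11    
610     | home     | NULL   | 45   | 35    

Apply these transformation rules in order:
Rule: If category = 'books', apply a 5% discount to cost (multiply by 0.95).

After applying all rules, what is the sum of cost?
436.45

Step 1: Records with category = 'books' have total cost = 131
Step 2: Apply multiplier: 131 × 0.95 = 124.45
Step 3: Other records total: 312
Step 4: Final sum = 124.45 + 312 = 436.45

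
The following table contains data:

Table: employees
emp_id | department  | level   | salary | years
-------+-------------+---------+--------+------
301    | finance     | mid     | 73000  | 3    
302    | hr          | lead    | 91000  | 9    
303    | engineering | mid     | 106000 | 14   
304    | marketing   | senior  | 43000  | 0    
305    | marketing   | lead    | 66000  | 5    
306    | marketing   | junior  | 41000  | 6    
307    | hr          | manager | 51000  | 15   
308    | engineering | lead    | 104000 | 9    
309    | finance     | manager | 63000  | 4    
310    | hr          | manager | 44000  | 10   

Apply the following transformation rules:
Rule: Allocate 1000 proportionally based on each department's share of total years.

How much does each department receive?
engineering: 306.67, finance: 93.33, hr: 453.33, marketing: 146.67

Step 1: Calculate total years = 75
Step 2: Calculate each department's proportion:
  engineering: 23/75 = 30.67% → 306.67
  finance: 7/75 = 9.33% → 93.33
  hr: 34/75 = 45.33% → 453.33
  marketing: 11/75 = 14.67% → 146.67
Step 3: Verify: sum of allocations ≈ 1000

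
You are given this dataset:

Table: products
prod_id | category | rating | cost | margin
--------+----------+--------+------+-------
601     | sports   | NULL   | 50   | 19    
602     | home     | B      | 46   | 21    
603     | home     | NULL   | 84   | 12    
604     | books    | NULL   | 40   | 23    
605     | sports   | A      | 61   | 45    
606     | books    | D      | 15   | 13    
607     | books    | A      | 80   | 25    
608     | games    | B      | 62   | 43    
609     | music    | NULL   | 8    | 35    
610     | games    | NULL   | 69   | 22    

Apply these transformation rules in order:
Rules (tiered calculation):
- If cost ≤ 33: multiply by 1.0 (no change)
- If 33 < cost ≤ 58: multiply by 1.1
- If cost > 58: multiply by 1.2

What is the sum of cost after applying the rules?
599.8

Step 1: Tier 1 (cost ≤ 33): 2 records, sum = 23 × 1.0 = 23.0
Step 2: Tier 2 (33 < cost ≤ 58): 3 records, sum = 136 × 1.1 = 149.6
Step 3: Tier 3 (cost > 58): 5 records, sum = 356 × 1.2 = 427.2
Step 4: Final sum = 23.0 + 149.6 + 427.2 = 599.8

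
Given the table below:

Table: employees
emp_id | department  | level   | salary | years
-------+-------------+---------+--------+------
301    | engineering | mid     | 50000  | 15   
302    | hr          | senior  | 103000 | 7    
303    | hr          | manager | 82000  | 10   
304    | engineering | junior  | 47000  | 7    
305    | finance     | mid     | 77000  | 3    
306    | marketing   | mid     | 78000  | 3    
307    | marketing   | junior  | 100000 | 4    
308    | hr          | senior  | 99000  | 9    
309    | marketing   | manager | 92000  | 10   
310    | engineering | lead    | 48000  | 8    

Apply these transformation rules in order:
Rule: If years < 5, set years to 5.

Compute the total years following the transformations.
81

Step 1: 3 records have years < 5
Step 2: These records originally summed to 10
Step 3: After setting to minimum: 3 × 5 = 15
Step 4: Unaffected records sum: 66
Step 5: Final sum = 15 + 66 = 81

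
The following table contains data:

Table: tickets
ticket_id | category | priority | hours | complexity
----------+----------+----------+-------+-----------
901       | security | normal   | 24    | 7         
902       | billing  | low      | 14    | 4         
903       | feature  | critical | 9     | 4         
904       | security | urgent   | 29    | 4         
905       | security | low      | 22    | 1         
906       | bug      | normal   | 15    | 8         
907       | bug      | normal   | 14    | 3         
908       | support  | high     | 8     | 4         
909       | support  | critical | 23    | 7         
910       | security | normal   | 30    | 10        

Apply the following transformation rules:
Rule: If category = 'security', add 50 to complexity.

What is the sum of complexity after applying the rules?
252

Step 1: Count records where category = 'security': 4
Step 2: Total bonus added: 4 × 50 = 200
Step 3: Original sum of complexity: 52
Step 4: Final sum = 52 + 200 = 252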